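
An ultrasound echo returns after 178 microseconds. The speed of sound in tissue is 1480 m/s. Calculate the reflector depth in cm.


depth = c * t / 2
t = 178 us = 1.7800e-04 s
depth = 1480 * 1.7800e-04 / 2
depth = 0.13172 m = 13.172 cm


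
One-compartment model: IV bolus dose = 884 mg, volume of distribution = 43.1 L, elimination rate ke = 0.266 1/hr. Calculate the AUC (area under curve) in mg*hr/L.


C0 = Dose/Vd = 884/43.1 = 20.5104 mg/L
AUC = C0/ke = 20.5104/0.266
AUC = 77.11 mg*hr/L


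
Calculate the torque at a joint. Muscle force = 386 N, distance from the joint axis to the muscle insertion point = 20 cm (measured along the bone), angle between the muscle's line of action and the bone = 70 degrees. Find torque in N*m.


Torque = F * d * sin(theta)   (moment arm = d*sin(theta))
d = 20 cm = 0.2 m
Torque = 386 * 0.2 * sin(70)
Torque = 72.54 N*m


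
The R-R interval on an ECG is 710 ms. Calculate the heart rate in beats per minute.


HR = 60 / RR_interval(s)
RR = 710 ms = 0.71 s
HR = 60 / 0.71 = 84.51 bpm


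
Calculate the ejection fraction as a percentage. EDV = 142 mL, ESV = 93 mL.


SV = EDV - ESV = 142 - 93 = 49 mL
EF = SV/EDV * 100 = 49/142 * 100
EF = 34.51%


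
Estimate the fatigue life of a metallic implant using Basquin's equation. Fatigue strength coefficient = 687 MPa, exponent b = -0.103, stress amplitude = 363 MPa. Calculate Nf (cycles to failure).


sigma_a = sigma_f' * (2Nf)^b
2Nf = (sigma_a/sigma_f')^(1/b)
2Nf = (363/687)^(1/-0.103)
2Nf = 489.56111
Nf = 244.8


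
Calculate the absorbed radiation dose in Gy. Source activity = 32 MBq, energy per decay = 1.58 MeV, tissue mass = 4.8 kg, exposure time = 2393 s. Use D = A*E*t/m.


A = 32 MBq = 3.2000e+07 Bq
E = 1.58 MeV = 2.53116e-13 J
D = A*E*t/m = 3.2000e+07*2.53116e-13*2393/4.8
D = 0.004038 Gy


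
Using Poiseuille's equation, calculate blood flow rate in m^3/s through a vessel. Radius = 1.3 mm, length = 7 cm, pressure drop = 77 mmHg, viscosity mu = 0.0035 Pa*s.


Q = pi*r^4*dP / (8*mu*L)
r = 0.0013 m, L = 0.07 m
dP = 77 mmHg = 10265.794 Pa
Q = 4.6996e-05 m^3/s


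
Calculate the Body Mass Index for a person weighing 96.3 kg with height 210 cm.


BMI = weight / height^2
height = 210 cm = 2.1 m
BMI = 96.3 / 2.1^2
BMI = 21.84 kg/m^2


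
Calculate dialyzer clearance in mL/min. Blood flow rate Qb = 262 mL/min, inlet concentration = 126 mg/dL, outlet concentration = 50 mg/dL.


K = Qb * (Cb_in - Cb_out) / Cb_in
K = 262 * (126 - 50) / 126
K = 158 mL/min


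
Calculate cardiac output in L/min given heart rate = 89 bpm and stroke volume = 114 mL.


CO = HR * SV
CO = 89 * 114 / 1000
CO = 10.15 L/min


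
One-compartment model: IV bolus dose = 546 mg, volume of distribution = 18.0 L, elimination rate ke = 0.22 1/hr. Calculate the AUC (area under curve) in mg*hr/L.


C0 = Dose/Vd = 546/18.0 = 30.3333 mg/L
AUC = C0/ke = 30.3333/0.22
AUC = 137.9 mg*hr/L


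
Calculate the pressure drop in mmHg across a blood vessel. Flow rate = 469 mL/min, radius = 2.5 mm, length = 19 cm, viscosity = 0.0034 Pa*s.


dP = 8*mu*L*Q / (pi*r^4)
Q = 469 mL/min = 7.81667e-06 m^3/s
dP = 329.181 Pa = 329.181 / 133.322 mmHg = 2.469 mmHg


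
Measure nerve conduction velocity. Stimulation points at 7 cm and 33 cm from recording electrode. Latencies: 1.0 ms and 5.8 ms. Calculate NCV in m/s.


Distance = (33 - 7) / 100 = 0.26 m
dt = (5.8 - 1.0) / 1000 = 0.0048 s
NCV = dist / dt = 54.17 m/s


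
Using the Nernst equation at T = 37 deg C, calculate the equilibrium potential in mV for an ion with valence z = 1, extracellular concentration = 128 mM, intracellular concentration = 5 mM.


E = (RT/(zF)) * ln(C_out/C_in)
T = 37 + 273.15 = 310.15 K
E = (8.314 * 310.15 / (1 * 96485)) * ln(128/5)
E = 86.66 mV


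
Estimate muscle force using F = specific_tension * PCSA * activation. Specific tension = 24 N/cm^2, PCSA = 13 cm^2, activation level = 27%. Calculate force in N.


F = sigma * PCSA * activation
F = 24 * 13 * 0.27
F = 84.24 N


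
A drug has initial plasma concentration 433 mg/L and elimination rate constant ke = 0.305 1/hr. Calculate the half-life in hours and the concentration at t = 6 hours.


t_half = ln(2) / ke = 0.693147 / 0.305 = 2.273 hr
C(t) = C0 * exp(-ke*t) = 433 * exp(-0.305*6)
C(6) = 69.46 mg/L


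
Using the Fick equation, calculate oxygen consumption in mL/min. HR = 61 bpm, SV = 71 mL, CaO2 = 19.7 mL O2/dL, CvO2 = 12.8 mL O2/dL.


CO = HR*SV = 61*71/1000 = 4.331 L/min
a-v O2 diff = 19.7 - 12.8 = 6.9 mL/dL
VO2 = CO * (CaO2-CvO2) * 10 dL/L
VO2 = 4.331 * 6.9 * 10
VO2 = 298.8 mL/min


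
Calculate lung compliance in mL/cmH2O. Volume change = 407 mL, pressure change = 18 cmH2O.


C = dV / dP
C = 407 / 18
C = 22.61 mL/cmH2O


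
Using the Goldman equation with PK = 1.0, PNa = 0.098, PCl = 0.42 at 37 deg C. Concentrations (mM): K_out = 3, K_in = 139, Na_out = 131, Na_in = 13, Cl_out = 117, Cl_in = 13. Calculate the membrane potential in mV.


Vm = (RT/F)*ln((PK*Ko + PNa*Nao + PCl*Cli)/(PK*Ki + PNa*Nai + PCl*Clo))
Numer = 21.298, Denom = 189.414
Vm = -58.4 mV


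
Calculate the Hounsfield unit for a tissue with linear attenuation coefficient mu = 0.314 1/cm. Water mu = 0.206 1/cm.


HU = ((mu_tissue - mu_water) / mu_water) * 1000
HU = ((0.314 - 0.206) / 0.206) * 1000
HU = 524.3


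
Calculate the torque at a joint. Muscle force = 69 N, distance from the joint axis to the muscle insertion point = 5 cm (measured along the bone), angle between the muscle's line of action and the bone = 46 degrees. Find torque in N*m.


Torque = F * d * sin(theta)   (moment arm = d*sin(theta))
d = 5 cm = 0.05 m
Torque = 69 * 0.05 * sin(46)
Torque = 2.482 N*m


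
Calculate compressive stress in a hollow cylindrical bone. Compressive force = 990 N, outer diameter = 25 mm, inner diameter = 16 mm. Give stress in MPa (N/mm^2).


A = pi*(r_o^2 - r_i^2)
r_o = 12.5 mm, r_i = 8 mm
A = 289.812 mm^2
sigma = F/A = 990 / 289.812
sigma = 3.416 MPa


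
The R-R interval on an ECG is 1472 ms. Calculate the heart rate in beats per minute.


HR = 60 / RR_interval(s)
RR = 1472 ms = 1.472 s
HR = 60 / 1.472 = 40.76 bpm


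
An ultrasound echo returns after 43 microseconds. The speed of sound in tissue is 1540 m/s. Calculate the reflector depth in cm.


depth = c * t / 2
t = 43 us = 4.3000e-05 s
depth = 1540 * 4.3000e-05 / 2
depth = 0.03311 m = 3.311 cm


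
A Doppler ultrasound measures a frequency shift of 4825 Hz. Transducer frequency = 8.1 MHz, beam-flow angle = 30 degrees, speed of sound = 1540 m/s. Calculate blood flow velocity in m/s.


v = fd * c / (2 * f0 * cos(theta))
v = 4825 * 1540 / (2 * 8.1000e+06 * cos(30))
v = 0.5296 m/s


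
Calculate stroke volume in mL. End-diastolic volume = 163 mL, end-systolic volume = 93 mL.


SV = EDV - ESV
SV = 163 - 93
SV = 70 mL


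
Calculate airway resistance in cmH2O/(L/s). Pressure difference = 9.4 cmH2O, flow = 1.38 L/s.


R = dP / flow
R = 9.4 / 1.38
R = 6.812 cmH2O/(L/s)


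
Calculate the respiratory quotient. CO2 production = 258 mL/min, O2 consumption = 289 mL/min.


RQ = VCO2 / VO2
RQ = 258 / 289
RQ = 0.8927


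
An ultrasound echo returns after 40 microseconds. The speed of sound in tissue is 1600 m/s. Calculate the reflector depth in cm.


depth = c * t / 2
t = 40 us = 4.0000e-05 s
depth = 1600 * 4.0000e-05 / 2
depth = 0.032 m = 3.2 cm


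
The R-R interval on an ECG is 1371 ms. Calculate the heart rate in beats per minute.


HR = 60 / RR_interval(s)
RR = 1371 ms = 1.371 s
HR = 60 / 1.371 = 43.76 bpm


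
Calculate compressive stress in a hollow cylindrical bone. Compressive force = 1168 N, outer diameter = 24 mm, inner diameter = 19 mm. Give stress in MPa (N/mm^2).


A = pi*(r_o^2 - r_i^2)
r_o = 12 mm, r_i = 9.5 mm
A = 168.861 mm^2
sigma = F/A = 1168 / 168.861
sigma = 6.917 MPa


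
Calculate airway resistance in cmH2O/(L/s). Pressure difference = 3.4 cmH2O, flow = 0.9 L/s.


R = dP / flow
R = 3.4 / 0.9
R = 3.778 cmH2O/(L/s)


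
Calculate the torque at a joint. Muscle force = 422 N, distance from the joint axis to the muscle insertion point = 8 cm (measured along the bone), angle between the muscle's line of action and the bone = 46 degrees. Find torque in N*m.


Torque = F * d * sin(theta)   (moment arm = d*sin(theta))
d = 8 cm = 0.08 m
Torque = 422 * 0.08 * sin(46)
Torque = 24.28 N*m


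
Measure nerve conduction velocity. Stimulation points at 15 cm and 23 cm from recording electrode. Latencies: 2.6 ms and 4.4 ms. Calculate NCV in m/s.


Distance = (23 - 15) / 100 = 0.08 m
dt = (4.4 - 2.6) / 1000 = 0.0018 s
NCV = dist / dt = 44.44 m/s


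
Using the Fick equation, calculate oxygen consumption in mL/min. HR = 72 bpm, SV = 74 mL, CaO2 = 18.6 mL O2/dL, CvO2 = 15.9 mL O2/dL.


CO = HR*SV = 72*74/1000 = 5.328 L/min
a-v O2 diff = 18.6 - 15.9 = 2.7 mL/dL
VO2 = CO * (CaO2-CvO2) * 10 dL/L
VO2 = 5.328 * 2.7 * 10
VO2 = 143.9 mL/min


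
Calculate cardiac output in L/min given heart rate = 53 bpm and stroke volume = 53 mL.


CO = HR * SV
CO = 53 * 53 / 1000
CO = 2.809 L/min


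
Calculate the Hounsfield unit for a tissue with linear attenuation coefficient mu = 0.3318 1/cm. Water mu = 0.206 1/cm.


HU = ((mu_tissue - mu_water) / mu_water) * 1000
HU = ((0.3318 - 0.206) / 0.206) * 1000
HU = 610.7


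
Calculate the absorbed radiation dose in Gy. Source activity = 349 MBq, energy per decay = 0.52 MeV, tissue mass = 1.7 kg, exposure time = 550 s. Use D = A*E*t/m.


A = 349 MBq = 3.4900e+08 Bq
E = 0.52 MeV = 8.3304e-14 J
D = A*E*t/m = 3.4900e+08*8.3304e-14*550/1.7
D = 0.009406 Gy


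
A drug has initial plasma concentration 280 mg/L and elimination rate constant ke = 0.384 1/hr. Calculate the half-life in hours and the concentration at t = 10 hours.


t_half = ln(2) / ke = 0.693147 / 0.384 = 1.805 hr
C(t) = C0 * exp(-ke*t) = 280 * exp(-0.384*10)
C(10) = 6.018 mg/L


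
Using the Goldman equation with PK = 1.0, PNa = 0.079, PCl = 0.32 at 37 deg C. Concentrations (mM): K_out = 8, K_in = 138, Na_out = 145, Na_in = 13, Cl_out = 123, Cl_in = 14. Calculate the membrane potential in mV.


Vm = (RT/F)*ln((PK*Ko + PNa*Nao + PCl*Cli)/(PK*Ki + PNa*Nai + PCl*Clo))
Numer = 23.935, Denom = 178.387
Vm = -53.68 mV


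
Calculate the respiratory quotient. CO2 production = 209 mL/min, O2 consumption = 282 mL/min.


RQ = VCO2 / VO2
RQ = 209 / 282
RQ = 0.7411


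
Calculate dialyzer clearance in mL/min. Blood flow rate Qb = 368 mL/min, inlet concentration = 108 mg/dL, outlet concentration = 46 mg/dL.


K = Qb * (Cb_in - Cb_out) / Cb_in
K = 368 * (108 - 46) / 108
K = 211.3 mL/min


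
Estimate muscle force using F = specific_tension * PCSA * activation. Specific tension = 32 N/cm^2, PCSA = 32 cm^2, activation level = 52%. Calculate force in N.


F = sigma * PCSA * activation
F = 32 * 32 * 0.52
F = 532.5 N


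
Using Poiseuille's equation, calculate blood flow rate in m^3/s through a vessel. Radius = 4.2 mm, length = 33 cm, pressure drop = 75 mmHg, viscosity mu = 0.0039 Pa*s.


Q = pi*r^4*dP / (8*mu*L)
r = 0.0042 m, L = 0.33 m
dP = 75 mmHg = 9999.15 Pa
Q = 9.4938e-04 m^3/s


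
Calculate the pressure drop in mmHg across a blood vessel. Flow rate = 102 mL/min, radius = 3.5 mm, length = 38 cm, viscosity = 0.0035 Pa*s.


dP = 8*mu*L*Q / (pi*r^4)
Q = 102 mL/min = 1.7e-06 m^3/s
dP = 38.3679 Pa = 38.3679 / 133.322 mmHg = 0.2878 mmHg


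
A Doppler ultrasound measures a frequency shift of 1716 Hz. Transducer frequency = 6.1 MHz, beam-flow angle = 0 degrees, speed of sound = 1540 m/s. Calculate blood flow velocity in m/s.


v = fd * c / (2 * f0 * cos(theta))
v = 1716 * 1540 / (2 * 6.1000e+06 * cos(0))
v = 0.2166 m/s


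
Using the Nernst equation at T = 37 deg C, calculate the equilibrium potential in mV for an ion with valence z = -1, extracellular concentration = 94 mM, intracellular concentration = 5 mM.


E = (RT/(zF)) * ln(C_out/C_in)
T = 37 + 273.15 = 310.15 K
E = (8.314 * 310.15 / (-1 * 96485)) * ln(94/5)
E = -78.41 mV


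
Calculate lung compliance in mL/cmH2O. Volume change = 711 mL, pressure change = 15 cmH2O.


C = dV / dP
C = 711 / 15
C = 47.4 mL/cmH2O


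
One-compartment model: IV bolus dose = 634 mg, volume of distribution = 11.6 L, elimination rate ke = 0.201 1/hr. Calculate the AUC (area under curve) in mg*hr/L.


C0 = Dose/Vd = 634/11.6 = 54.6552 mg/L
AUC = C0/ke = 54.6552/0.201
AUC = 271.9 mg*hr/L


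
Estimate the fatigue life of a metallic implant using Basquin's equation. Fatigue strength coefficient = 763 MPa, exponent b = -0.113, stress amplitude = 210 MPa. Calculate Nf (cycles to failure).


sigma_a = sigma_f' * (2Nf)^b
2Nf = (sigma_a/sigma_f')^(1/b)
2Nf = (210/763)^(1/-0.113)
2Nf = 90876.895
Nf = 4.544e+04


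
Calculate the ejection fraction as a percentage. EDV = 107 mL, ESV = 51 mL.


SV = EDV - ESV = 107 - 51 = 56 mL
EF = SV/EDV * 100 = 56/107 * 100
EF = 52.34%


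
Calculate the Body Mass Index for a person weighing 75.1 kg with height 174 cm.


BMI = weight / height^2
height = 174 cm = 1.74 m
BMI = 75.1 / 1.74^2
BMI = 24.81 kg/m^2


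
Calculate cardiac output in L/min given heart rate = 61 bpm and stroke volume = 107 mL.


CO = HR * SV
CO = 61 * 107 / 1000
CO = 6.527 L/min


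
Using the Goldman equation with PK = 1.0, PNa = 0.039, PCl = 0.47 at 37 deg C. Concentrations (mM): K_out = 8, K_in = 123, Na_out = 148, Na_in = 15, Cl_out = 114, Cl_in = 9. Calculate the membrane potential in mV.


Vm = (RT/F)*ln((PK*Ko + PNa*Nao + PCl*Cli)/(PK*Ki + PNa*Nai + PCl*Clo))
Numer = 18.002, Denom = 177.165
Vm = -61.11 mV


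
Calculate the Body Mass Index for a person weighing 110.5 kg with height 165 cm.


BMI = weight / height^2
height = 165 cm = 1.65 m
BMI = 110.5 / 1.65^2
BMI = 40.59 kg/m^2


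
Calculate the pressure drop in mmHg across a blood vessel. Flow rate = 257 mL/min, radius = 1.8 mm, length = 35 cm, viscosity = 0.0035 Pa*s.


dP = 8*mu*L*Q / (pi*r^4)
Q = 257 mL/min = 4.28333e-06 m^3/s
dP = 1272.82 Pa = 1272.82 / 133.322 mmHg = 9.547 mmHg


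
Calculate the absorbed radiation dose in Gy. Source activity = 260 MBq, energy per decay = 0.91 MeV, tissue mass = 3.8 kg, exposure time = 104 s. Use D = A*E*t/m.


A = 260 MBq = 2.6000e+08 Bq
E = 0.91 MeV = 1.45782e-13 J
D = A*E*t/m = 2.6000e+08*1.45782e-13*104/3.8
D = 0.001037 Gy


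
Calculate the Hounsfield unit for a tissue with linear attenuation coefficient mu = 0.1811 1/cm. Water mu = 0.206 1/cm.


HU = ((mu_tissue - mu_water) / mu_water) * 1000
HU = ((0.1811 - 0.206) / 0.206) * 1000
HU = -120.9


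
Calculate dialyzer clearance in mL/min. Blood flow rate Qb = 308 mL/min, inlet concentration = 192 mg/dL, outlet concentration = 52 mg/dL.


K = Qb * (Cb_in - Cb_out) / Cb_in
K = 308 * (192 - 52) / 192
K = 224.6 mL/min


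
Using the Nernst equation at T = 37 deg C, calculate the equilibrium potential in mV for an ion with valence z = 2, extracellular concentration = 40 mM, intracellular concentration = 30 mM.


E = (RT/(zF)) * ln(C_out/C_in)
T = 37 + 273.15 = 310.15 K
E = (8.314 * 310.15 / (2 * 96485)) * ln(40/30)
E = 3.844 mV


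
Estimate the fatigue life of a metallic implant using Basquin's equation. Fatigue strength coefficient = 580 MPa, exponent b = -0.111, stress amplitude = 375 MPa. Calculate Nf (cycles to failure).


sigma_a = sigma_f' * (2Nf)^b
2Nf = (sigma_a/sigma_f')^(1/b)
2Nf = (375/580)^(1/-0.111)
2Nf = 50.848343
Nf = 25.42


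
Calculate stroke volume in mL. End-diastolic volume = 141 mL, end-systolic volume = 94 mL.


SV = EDV - ESV
SV = 141 - 94
SV = 47 mL


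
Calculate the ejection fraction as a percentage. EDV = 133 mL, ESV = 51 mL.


SV = EDV - ESV = 133 - 51 = 82 mL
EF = SV/EDV * 100 = 82/133 * 100
EF = 61.65%


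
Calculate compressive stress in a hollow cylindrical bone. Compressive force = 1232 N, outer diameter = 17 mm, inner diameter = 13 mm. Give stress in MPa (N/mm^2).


A = pi*(r_o^2 - r_i^2)
r_o = 8.5 mm, r_i = 6.5 mm
A = 94.2478 mm^2
sigma = F/A = 1232 / 94.2478
sigma = 13.07 MPa


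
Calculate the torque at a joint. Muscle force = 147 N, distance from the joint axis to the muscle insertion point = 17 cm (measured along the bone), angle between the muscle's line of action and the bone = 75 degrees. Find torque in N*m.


Torque = F * d * sin(theta)   (moment arm = d*sin(theta))
d = 17 cm = 0.17 m
Torque = 147 * 0.17 * sin(75)
Torque = 24.14 N*m


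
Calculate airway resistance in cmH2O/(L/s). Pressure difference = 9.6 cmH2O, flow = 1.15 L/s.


R = dP / flow
R = 9.6 / 1.15
R = 8.348 cmH2O/(L/s)


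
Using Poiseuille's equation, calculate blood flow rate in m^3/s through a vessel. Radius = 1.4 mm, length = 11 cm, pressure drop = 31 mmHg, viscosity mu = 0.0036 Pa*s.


Q = pi*r^4*dP / (8*mu*L)
r = 0.0014 m, L = 0.11 m
dP = 31 mmHg = 4132.982 Pa
Q = 1.5745e-05 m^3/s


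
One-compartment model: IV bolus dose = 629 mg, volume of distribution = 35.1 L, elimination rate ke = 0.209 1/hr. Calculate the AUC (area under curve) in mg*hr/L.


C0 = Dose/Vd = 629/35.1 = 17.9202 mg/L
AUC = C0/ke = 17.9202/0.209
AUC = 85.74 mg*hr/L


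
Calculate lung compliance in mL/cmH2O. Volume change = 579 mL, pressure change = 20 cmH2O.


C = dV / dP
C = 579 / 20
C = 28.95 mL/cmH2O


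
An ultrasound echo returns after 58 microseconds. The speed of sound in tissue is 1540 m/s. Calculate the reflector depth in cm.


depth = c * t / 2
t = 58 us = 5.8000e-05 s
depth = 1540 * 5.8000e-05 / 2
depth = 0.04466 m = 4.466 cm


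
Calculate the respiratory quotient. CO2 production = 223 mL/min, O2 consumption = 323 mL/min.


RQ = VCO2 / VO2
RQ = 223 / 323
RQ = 0.6904


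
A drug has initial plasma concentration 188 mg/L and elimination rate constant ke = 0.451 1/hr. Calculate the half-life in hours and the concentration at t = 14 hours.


t_half = ln(2) / ke = 0.693147 / 0.451 = 1.537 hr
C(t) = C0 * exp(-ke*t) = 188 * exp(-0.451*14)
C(14) = 0.3404 mg/L


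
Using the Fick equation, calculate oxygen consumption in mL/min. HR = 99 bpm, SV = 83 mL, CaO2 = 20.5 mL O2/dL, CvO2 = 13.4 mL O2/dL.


CO = HR*SV = 99*83/1000 = 8.217 L/min
a-v O2 diff = 20.5 - 13.4 = 7.1 mL/dL
VO2 = CO * (CaO2-CvO2) * 10 dL/L
VO2 = 8.217 * 7.1 * 10
VO2 = 583.4 mL/min


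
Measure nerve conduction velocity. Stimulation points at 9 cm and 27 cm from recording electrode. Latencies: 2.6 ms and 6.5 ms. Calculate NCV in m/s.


Distance = (27 - 9) / 100 = 0.18 m
dt = (6.5 - 2.6) / 1000 = 0.0039 s
NCV = dist / dt = 46.15 m/s


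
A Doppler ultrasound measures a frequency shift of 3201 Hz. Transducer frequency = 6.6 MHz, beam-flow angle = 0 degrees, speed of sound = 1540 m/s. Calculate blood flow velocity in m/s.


v = fd * c / (2 * f0 * cos(theta))
v = 3201 * 1540 / (2 * 6.6000e+06 * cos(0))
v = 0.3735 m/s


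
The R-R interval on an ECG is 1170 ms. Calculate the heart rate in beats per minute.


HR = 60 / RR_interval(s)
RR = 1170 ms = 1.17 s
HR = 60 / 1.17 = 51.28 bpm


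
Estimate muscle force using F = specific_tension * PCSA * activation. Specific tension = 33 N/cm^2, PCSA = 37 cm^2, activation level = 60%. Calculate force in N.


F = sigma * PCSA * activation
F = 33 * 37 * 0.6
F = 732.6 N


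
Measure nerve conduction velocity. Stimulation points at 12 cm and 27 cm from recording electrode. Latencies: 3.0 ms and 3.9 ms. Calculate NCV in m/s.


Distance = (27 - 12) / 100 = 0.15 m
dt = (3.9 - 3.0) / 1000 = 9.0000e-04 s
NCV = dist / dt = 166.7 m/s


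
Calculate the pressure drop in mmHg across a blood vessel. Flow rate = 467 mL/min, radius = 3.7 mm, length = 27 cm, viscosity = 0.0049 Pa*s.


dP = 8*mu*L*Q / (pi*r^4)
Q = 467 mL/min = 7.78333e-06 m^3/s
dP = 139.913 Pa = 139.913 / 133.322 mmHg = 1.049 mmHg


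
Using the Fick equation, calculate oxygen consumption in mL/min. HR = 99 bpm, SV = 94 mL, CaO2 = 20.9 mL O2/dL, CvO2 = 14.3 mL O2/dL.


CO = HR*SV = 99*94/1000 = 9.306 L/min
a-v O2 diff = 20.9 - 14.3 = 6.6 mL/dL
VO2 = CO * (CaO2-CvO2) * 10 dL/L
VO2 = 9.306 * 6.6 * 10
VO2 = 614.2 mL/min


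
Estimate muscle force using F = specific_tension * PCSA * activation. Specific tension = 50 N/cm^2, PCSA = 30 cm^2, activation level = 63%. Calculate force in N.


F = sigma * PCSA * activation
F = 50 * 30 * 0.63
F = 945 N


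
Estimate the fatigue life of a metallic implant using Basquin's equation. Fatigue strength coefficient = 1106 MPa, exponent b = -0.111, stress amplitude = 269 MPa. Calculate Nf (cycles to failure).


sigma_a = sigma_f' * (2Nf)^b
2Nf = (sigma_a/sigma_f')^(1/b)
2Nf = (269/1106)^(1/-0.111)
2Nf = 340061.28
Nf = 1.7e+05


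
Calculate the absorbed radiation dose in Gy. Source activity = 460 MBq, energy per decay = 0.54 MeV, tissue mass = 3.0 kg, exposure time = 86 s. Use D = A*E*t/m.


A = 460 MBq = 4.6000e+08 Bq
E = 0.54 MeV = 8.6508e-14 J
D = A*E*t/m = 4.6000e+08*8.6508e-14*86/3.0
D = 0.001141 Gy


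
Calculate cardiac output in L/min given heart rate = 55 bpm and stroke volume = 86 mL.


CO = HR * SV
CO = 55 * 86 / 1000
CO = 4.73 L/min


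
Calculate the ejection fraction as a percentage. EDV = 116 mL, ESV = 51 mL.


SV = EDV - ESV = 116 - 51 = 65 mL
EF = SV/EDV * 100 = 65/116 * 100
EF = 56.03%


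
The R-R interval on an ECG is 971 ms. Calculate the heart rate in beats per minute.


HR = 60 / RR_interval(s)
RR = 971 ms = 0.971 s
HR = 60 / 0.971 = 61.79 bpm


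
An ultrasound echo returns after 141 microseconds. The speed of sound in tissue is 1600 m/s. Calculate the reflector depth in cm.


depth = c * t / 2
t = 141 us = 1.4100e-04 s
depth = 1600 * 1.4100e-04 / 2
depth = 0.1128 m = 11.28 cm


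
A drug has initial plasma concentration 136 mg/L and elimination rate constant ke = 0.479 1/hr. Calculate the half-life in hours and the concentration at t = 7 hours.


t_half = ln(2) / ke = 0.693147 / 0.479 = 1.447 hr
C(t) = C0 * exp(-ke*t) = 136 * exp(-0.479*7)
C(7) = 4.757 mg/L


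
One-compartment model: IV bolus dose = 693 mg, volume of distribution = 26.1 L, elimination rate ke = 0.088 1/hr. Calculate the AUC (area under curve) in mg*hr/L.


C0 = Dose/Vd = 693/26.1 = 26.5517 mg/L
AUC = C0/ke = 26.5517/0.088
AUC = 301.7 mg*hr/L


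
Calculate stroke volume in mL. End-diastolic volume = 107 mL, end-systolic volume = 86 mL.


SV = EDV - ESV
SV = 107 - 86
SV = 21 mL


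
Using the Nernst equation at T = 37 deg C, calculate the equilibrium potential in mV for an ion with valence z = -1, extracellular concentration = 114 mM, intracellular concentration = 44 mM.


E = (RT/(zF)) * ln(C_out/C_in)
T = 37 + 273.15 = 310.15 K
E = (8.314 * 310.15 / (-1 * 96485)) * ln(114/44)
E = -25.44 mV


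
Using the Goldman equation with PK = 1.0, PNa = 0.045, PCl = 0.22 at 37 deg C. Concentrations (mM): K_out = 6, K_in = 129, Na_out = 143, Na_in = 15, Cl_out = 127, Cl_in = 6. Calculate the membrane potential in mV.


Vm = (RT/F)*ln((PK*Ko + PNa*Nao + PCl*Cli)/(PK*Ki + PNa*Nai + PCl*Clo))
Numer = 13.755, Denom = 157.615
Vm = -65.18 mV


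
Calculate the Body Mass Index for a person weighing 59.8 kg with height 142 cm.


BMI = weight / height^2
height = 142 cm = 1.42 m
BMI = 59.8 / 1.42^2
BMI = 29.66 kg/m^2


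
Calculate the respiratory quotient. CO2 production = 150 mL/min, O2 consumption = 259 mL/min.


RQ = VCO2 / VO2
RQ = 150 / 259
RQ = 0.5792


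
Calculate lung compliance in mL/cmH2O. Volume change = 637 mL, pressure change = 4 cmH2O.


C = dV / dP
C = 637 / 4
C = 159.2 mL/cmH2O


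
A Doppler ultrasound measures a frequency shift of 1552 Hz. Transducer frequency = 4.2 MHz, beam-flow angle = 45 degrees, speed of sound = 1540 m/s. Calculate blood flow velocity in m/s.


v = fd * c / (2 * f0 * cos(theta))
v = 1552 * 1540 / (2 * 4.2000e+06 * cos(45))
v = 0.4024 m/s


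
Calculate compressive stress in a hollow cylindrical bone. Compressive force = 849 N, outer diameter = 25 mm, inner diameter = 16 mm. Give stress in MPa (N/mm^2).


A = pi*(r_o^2 - r_i^2)
r_o = 12.5 mm, r_i = 8 mm
A = 289.812 mm^2
sigma = F/A = 849 / 289.812
sigma = 2.929 MPa


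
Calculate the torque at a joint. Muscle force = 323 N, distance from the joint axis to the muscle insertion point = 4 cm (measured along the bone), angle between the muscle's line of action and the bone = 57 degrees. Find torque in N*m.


Torque = F * d * sin(theta)   (moment arm = d*sin(theta))
d = 4 cm = 0.04 m
Torque = 323 * 0.04 * sin(57)
Torque = 10.84 N*m


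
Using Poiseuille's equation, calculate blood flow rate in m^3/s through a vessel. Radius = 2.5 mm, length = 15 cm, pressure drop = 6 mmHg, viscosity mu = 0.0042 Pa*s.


Q = pi*r^4*dP / (8*mu*L)
r = 0.0025 m, L = 0.15 m
dP = 6 mmHg = 799.932 Pa
Q = 1.9477e-05 m^3/s


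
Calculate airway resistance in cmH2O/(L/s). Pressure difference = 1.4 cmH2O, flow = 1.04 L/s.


R = dP / flow
R = 1.4 / 1.04
R = 1.346 cmH2O/(L/s)


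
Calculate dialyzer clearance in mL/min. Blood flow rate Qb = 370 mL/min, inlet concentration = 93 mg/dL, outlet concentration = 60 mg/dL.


K = Qb * (Cb_in - Cb_out) / Cb_in
K = 370 * (93 - 60) / 93
K = 131.3 mL/min


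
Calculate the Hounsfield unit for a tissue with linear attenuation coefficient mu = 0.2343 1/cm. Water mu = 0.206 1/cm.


HU = ((mu_tissue - mu_water) / mu_water) * 1000
HU = ((0.2343 - 0.206) / 0.206) * 1000
HU = 137.4


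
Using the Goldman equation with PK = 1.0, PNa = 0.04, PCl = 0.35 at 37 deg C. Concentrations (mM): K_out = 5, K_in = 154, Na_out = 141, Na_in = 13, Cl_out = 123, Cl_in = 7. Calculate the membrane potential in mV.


Vm = (RT/F)*ln((PK*Ko + PNa*Nao + PCl*Cli)/(PK*Ki + PNa*Nai + PCl*Clo))
Numer = 13.09, Denom = 197.57
Vm = -72.54 mV


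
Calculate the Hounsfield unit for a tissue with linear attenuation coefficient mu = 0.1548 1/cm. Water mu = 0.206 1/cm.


HU = ((mu_tissue - mu_water) / mu_water) * 1000
HU = ((0.1548 - 0.206) / 0.206) * 1000
HU = -248.5


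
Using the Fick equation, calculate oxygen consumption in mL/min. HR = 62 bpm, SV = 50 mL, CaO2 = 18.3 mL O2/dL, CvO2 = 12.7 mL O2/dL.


CO = HR*SV = 62*50/1000 = 3.1 L/min
a-v O2 diff = 18.3 - 12.7 = 5.6 mL/dL
VO2 = CO * (CaO2-CvO2) * 10 dL/L
VO2 = 3.1 * 5.6 * 10
VO2 = 173.6 mL/min


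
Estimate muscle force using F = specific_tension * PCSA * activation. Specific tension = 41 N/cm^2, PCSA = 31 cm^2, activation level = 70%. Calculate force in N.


F = sigma * PCSA * activation
F = 41 * 31 * 0.7
F = 889.7 N


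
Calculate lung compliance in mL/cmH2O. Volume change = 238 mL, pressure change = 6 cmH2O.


C = dV / dP
C = 238 / 6
C = 39.67 mL/cmH2O


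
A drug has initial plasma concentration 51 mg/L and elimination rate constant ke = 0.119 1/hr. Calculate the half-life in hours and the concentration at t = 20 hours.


t_half = ln(2) / ke = 0.693147 / 0.119 = 5.825 hr
C(t) = C0 * exp(-ke*t) = 51 * exp(-0.119*20)
C(20) = 4.72 mg/L


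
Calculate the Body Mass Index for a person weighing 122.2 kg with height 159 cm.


BMI = weight / height^2
height = 159 cm = 1.59 m
BMI = 122.2 / 1.59^2
BMI = 48.34 kg/m^2


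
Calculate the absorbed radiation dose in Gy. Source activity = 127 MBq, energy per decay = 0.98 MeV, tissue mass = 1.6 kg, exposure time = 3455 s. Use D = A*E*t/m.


A = 127 MBq = 1.2700e+08 Bq
E = 0.98 MeV = 1.56996e-13 J
D = A*E*t/m = 1.2700e+08*1.56996e-13*3455/1.6
D = 0.04305 Gy


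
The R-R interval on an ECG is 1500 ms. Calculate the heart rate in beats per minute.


HR = 60 / RR_interval(s)
RR = 1500 ms = 1.5 s
HR = 60 / 1.5 = 40 bpm


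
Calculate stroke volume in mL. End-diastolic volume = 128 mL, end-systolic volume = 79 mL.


SV = EDV - ESV
SV = 128 - 79
SV = 49 mL


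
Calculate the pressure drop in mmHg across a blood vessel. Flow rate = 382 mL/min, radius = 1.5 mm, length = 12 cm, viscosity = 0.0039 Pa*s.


dP = 8*mu*L*Q / (pi*r^4)
Q = 382 mL/min = 6.36667e-06 m^3/s
dP = 1498.76 Pa = 1498.76 / 133.322 mmHg = 11.24 mmHg


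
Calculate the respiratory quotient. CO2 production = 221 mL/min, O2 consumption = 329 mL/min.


RQ = VCO2 / VO2
RQ = 221 / 329
RQ = 0.6717


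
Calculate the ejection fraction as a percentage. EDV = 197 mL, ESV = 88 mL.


SV = EDV - ESV = 197 - 88 = 109 mL
EF = SV/EDV * 100 = 109/197 * 100
EF = 55.33%


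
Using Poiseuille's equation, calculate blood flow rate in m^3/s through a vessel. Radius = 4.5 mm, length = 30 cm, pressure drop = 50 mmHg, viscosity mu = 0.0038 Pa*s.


Q = pi*r^4*dP / (8*mu*L)
r = 0.0045 m, L = 0.3 m
dP = 50 mmHg = 6666.1 Pa
Q = 9.4162e-04 m^3/s


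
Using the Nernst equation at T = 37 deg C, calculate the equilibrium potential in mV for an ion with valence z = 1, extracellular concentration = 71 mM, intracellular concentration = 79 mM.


E = (RT/(zF)) * ln(C_out/C_in)
T = 37 + 273.15 = 310.15 K
E = (8.314 * 310.15 / (1 * 96485)) * ln(71/79)
E = -2.853 mV


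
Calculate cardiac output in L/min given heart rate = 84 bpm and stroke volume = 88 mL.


CO = HR * SV
CO = 84 * 88 / 1000
CO = 7.392 L/min


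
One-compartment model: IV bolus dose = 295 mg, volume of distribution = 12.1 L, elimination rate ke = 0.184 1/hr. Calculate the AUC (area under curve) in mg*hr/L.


C0 = Dose/Vd = 295/12.1 = 24.3802 mg/L
AUC = C0/ke = 24.3802/0.184
AUC = 132.5 mg*hr/L


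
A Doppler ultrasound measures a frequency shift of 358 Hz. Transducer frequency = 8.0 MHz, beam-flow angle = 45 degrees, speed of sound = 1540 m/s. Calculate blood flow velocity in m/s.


v = fd * c / (2 * f0 * cos(theta))
v = 358 * 1540 / (2 * 8.0000e+06 * cos(45))
v = 0.04873 m/s


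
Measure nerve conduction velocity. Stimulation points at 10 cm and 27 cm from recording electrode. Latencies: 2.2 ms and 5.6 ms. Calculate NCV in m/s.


Distance = (27 - 10) / 100 = 0.17 m
dt = (5.6 - 2.2) / 1000 = 0.0034 s
NCV = dist / dt = 50 m/s


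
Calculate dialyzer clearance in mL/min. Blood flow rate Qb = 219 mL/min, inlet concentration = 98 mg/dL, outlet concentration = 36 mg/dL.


K = Qb * (Cb_in - Cb_out) / Cb_in
K = 219 * (98 - 36) / 98
K = 138.6 mL/min


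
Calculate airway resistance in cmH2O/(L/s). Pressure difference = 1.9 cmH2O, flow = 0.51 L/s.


R = dP / flow
R = 1.9 / 0.51
R = 3.725 cmH2O/(L/s)


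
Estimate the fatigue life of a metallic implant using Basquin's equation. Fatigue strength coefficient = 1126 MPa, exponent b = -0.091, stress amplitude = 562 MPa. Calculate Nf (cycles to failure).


sigma_a = sigma_f' * (2Nf)^b
2Nf = (sigma_a/sigma_f')^(1/b)
2Nf = (562/1126)^(1/-0.091)
2Nf = 2072.5562
Nf = 1036


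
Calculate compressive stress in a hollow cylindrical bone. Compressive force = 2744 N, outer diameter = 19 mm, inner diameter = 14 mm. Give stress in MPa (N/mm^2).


A = pi*(r_o^2 - r_i^2)
r_o = 9.5 mm, r_i = 7 mm
A = 129.591 mm^2
sigma = F/A = 2744 / 129.591
sigma = 21.17 MPa


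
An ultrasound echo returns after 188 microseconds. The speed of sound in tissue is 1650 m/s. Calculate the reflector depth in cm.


depth = c * t / 2
t = 188 us = 1.8800e-04 s
depth = 1650 * 1.8800e-04 / 2
depth = 0.1551 m = 15.51 cm


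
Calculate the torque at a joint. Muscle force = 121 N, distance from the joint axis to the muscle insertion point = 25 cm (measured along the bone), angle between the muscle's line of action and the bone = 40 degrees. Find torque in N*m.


Torque = F * d * sin(theta)   (moment arm = d*sin(theta))
d = 25 cm = 0.25 m
Torque = 121 * 0.25 * sin(40)
Torque = 19.44 N*m


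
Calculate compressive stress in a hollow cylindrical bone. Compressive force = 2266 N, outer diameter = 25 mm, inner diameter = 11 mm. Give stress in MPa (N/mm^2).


A = pi*(r_o^2 - r_i^2)
r_o = 12.5 mm, r_i = 5.5 mm
A = 395.841 mm^2
sigma = F/A = 2266 / 395.841
sigma = 5.725 MPa


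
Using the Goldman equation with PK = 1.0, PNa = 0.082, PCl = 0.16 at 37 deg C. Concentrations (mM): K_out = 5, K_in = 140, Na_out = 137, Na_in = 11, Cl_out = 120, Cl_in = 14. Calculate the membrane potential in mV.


Vm = (RT/F)*ln((PK*Ko + PNa*Nao + PCl*Cli)/(PK*Ki + PNa*Nai + PCl*Clo))
Numer = 18.474, Denom = 160.102
Vm = -57.71 mV


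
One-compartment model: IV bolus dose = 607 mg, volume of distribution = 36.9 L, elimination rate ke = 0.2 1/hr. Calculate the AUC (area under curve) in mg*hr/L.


C0 = Dose/Vd = 607/36.9 = 16.4499 mg/L
AUC = C0/ke = 16.4499/0.2
AUC = 82.25 mg*hr/L


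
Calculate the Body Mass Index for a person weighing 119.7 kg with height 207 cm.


BMI = weight / height^2
height = 207 cm = 2.07 m
BMI = 119.7 / 2.07^2
BMI = 27.94 kg/m^2


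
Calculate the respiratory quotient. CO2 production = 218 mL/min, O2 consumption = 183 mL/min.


RQ = VCO2 / VO2
RQ = 218 / 183
RQ = 1.191


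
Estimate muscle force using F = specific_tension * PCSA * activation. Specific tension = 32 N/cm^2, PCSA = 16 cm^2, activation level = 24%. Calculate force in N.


F = sigma * PCSA * activation
F = 32 * 16 * 0.24
F = 122.9 N


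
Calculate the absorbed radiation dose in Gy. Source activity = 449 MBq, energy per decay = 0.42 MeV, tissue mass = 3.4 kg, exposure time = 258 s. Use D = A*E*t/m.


A = 449 MBq = 4.4900e+08 Bq
E = 0.42 MeV = 6.7284e-14 J
D = A*E*t/m = 4.4900e+08*6.7284e-14*258/3.4
D = 0.002292 Gy


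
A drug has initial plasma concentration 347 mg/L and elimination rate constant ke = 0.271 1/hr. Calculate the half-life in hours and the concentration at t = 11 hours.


t_half = ln(2) / ke = 0.693147 / 0.271 = 2.558 hr
C(t) = C0 * exp(-ke*t) = 347 * exp(-0.271*11)
C(11) = 17.61 mg/L


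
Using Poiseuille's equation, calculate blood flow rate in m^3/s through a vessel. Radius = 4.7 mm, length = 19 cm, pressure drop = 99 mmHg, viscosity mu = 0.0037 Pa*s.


Q = pi*r^4*dP / (8*mu*L)
r = 0.0047 m, L = 0.19 m
dP = 99 mmHg = 13198.878 Pa
Q = 0.003598 m^3/s


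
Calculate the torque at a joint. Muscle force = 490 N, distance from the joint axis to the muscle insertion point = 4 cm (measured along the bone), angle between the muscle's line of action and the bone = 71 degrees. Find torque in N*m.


Torque = F * d * sin(theta)   (moment arm = d*sin(theta))
d = 4 cm = 0.04 m
Torque = 490 * 0.04 * sin(71)
Torque = 18.53 N*m


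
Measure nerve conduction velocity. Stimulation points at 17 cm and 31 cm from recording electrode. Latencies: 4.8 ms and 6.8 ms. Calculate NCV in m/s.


Distance = (31 - 17) / 100 = 0.14 m
dt = (6.8 - 4.8) / 1000 = 0.002 s
NCV = dist / dt = 70 m/s


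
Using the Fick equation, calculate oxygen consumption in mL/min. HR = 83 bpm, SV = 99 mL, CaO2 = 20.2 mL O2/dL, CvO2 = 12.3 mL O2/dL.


CO = HR*SV = 83*99/1000 = 8.217 L/min
a-v O2 diff = 20.2 - 12.3 = 7.9 mL/dL
VO2 = CO * (CaO2-CvO2) * 10 dL/L
VO2 = 8.217 * 7.9 * 10
VO2 = 649.1 mL/min


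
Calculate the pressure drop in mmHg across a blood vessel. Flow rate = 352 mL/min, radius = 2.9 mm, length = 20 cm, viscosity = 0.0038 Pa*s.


dP = 8*mu*L*Q / (pi*r^4)
Q = 352 mL/min = 5.86667e-06 m^3/s
dP = 160.529 Pa = 160.529 / 133.322 mmHg = 1.204 mmHg


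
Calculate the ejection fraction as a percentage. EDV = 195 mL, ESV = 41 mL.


SV = EDV - ESV = 195 - 41 = 154 mL
EF = SV/EDV * 100 = 154/195 * 100
EF = 78.97%


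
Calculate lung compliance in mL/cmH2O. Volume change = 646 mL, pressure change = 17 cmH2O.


C = dV / dP
C = 646 / 17
C = 38 mL/cmH2O


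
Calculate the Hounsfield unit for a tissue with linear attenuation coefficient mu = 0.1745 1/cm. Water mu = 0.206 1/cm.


HU = ((mu_tissue - mu_water) / mu_water) * 1000
HU = ((0.1745 - 0.206) / 0.206) * 1000
HU = -152.9


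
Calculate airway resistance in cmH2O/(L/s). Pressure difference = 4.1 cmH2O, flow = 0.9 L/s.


R = dP / flow
R = 4.1 / 0.9
R = 4.556 cmH2O/(L/s)


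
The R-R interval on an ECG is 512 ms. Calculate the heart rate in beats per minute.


HR = 60 / RR_interval(s)
RR = 512 ms = 0.512 s
HR = 60 / 0.512 = 117.2 bpm


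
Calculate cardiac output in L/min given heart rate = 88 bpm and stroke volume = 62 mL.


CO = HR * SV
CO = 88 * 62 / 1000
CO = 5.456 L/min


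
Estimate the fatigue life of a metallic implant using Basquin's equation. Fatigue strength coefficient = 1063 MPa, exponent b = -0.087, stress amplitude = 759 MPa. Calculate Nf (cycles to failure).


sigma_a = sigma_f' * (2Nf)^b
2Nf = (sigma_a/sigma_f')^(1/b)
2Nf = (759/1063)^(1/-0.087)
2Nf = 48.029865
Nf = 24.01


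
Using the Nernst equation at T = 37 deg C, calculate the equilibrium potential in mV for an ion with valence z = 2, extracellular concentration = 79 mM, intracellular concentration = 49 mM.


E = (RT/(zF)) * ln(C_out/C_in)
T = 37 + 273.15 = 310.15 K
E = (8.314 * 310.15 / (2 * 96485)) * ln(79/49)
E = 6.382 mV


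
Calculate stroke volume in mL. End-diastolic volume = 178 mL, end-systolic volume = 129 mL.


SV = EDV - ESV
SV = 178 - 129
SV = 49 mL


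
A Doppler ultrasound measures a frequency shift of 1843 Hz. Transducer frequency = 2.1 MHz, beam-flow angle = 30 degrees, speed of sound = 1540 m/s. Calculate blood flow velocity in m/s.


v = fd * c / (2 * f0 * cos(theta))
v = 1843 * 1540 / (2 * 2.1000e+06 * cos(30))
v = 0.7803 m/s


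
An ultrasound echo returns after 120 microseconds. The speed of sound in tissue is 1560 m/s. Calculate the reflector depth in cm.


depth = c * t / 2
t = 120 us = 1.2000e-04 s
depth = 1560 * 1.2000e-04 / 2
depth = 0.0936 m = 9.36 cm


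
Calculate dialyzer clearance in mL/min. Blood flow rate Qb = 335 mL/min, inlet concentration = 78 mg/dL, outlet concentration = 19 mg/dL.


K = Qb * (Cb_in - Cb_out) / Cb_in
K = 335 * (78 - 19) / 78
K = 253.4 mL/min


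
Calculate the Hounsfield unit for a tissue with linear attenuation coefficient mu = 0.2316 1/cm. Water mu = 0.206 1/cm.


HU = ((mu_tissue - mu_water) / mu_water) * 1000
HU = ((0.2316 - 0.206) / 0.206) * 1000
HU = 124.3


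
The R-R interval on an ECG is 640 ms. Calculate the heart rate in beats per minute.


HR = 60 / RR_interval(s)
RR = 640 ms = 0.64 s
HR = 60 / 0.64 = 93.75 bpm


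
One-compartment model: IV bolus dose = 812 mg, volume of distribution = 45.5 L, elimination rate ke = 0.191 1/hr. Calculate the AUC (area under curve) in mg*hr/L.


C0 = Dose/Vd = 812/45.5 = 17.8462 mg/L
AUC = C0/ke = 17.8462/0.191
AUC = 93.44 mg*hr/L


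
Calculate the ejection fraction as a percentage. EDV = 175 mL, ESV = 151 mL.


SV = EDV - ESV = 175 - 151 = 24 mL
EF = SV/EDV * 100 = 24/175 * 100
EF = 13.71%


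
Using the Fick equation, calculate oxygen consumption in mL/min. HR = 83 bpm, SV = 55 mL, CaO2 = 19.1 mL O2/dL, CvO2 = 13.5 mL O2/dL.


CO = HR*SV = 83*55/1000 = 4.565 L/min
a-v O2 diff = 19.1 - 13.5 = 5.6 mL/dL
VO2 = CO * (CaO2-CvO2) * 10 dL/L
VO2 = 4.565 * 5.6 * 10
VO2 = 255.6 mL/min


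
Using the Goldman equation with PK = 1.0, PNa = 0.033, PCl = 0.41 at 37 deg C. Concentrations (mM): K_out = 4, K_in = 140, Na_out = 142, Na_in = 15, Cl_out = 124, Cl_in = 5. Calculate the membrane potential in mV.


Vm = (RT/F)*ln((PK*Ko + PNa*Nao + PCl*Cli)/(PK*Ki + PNa*Nai + PCl*Clo))
Numer = 10.736, Denom = 191.335
Vm = -76.98 mV


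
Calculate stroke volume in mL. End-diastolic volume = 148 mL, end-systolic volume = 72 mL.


SV = EDV - ESV
SV = 148 - 72
SV = 76 mL


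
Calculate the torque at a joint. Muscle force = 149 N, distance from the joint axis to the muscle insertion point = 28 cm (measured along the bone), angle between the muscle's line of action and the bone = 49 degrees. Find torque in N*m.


Torque = F * d * sin(theta)   (moment arm = d*sin(theta))
d = 28 cm = 0.28 m
Torque = 149 * 0.28 * sin(49)
Torque = 31.49 N*m


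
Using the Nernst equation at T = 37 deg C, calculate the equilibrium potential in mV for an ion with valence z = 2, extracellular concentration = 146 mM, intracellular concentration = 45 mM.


E = (RT/(zF)) * ln(C_out/C_in)
T = 37 + 273.15 = 310.15 K
E = (8.314 * 310.15 / (2 * 96485)) * ln(146/45)
E = 15.73 mV
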